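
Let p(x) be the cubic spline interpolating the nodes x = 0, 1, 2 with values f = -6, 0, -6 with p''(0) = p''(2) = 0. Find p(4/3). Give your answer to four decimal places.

Put m_i = p'' at the i-th knot. Here h = (1, 1) and Δ = (6, -6), so the interior equations h_(i-1)·m_(i-1) + 2(h_(i-1)+h_i)·m_i + h_i·m_(i+1) = 6(Δ_i − Δ_(i-1)) read
  1·m_0 + 4·m_1 + 1·m_2 = 6(Δ_1 - Δ_0) = -72
Natural end conditions: m_0 = m_2 = 0.
Forward elimination and back-substitution give m_0 = 0, m_1 = -18, m_2 = 0.
On [1, 2], p(x) = 0 + 0·(x - 1) - 9·(x - 1)² + 3·(x - 1)³.
With (x - 1) = 1/3: p(4/3) = -8/9.

-0.8889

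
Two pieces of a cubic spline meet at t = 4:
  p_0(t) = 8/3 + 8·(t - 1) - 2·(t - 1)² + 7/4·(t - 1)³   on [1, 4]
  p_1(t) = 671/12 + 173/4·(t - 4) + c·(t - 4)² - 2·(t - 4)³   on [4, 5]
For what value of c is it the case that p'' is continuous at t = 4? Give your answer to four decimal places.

p_0''(t) = -4 + 21/2·(t - 1), so p_0''(4) = 55/2. On the right, p_1''(4) = 2c, so c = 55/4.

13.7500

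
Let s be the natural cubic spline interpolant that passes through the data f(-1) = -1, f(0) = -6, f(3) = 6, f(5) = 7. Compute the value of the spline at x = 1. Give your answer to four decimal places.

Put m_i = s'' at the i-th knot. Here h = (1, 3, 2) and Δ = (-5, 4, 1/2), so the interior equations h_(i-1)·m_(i-1) + 2(h_(i-1)+h_i)·m_i + h_i·m_(i+1) = 6(Δ_i − Δ_(i-1)) read
  1·m_0 + 8·m_1 + 3·m_2 = 6(Δ_1 - Δ_0) = 54
  3·m_1 + 10·m_2 + 2·m_3 = 6(Δ_2 - Δ_1) = -21
Natural end conditions: m_0 = m_3 = 0.
Solving the tridiagonal system: m_0 = 0, m_1 = 603/71, m_2 = -330/71, m_3 = 0.
On [0, 3], s(x) = -6 - 154/71·x + 603/142·x² - 311/426·x³.
With x = 1: s(1) = -991/213.

-4.6526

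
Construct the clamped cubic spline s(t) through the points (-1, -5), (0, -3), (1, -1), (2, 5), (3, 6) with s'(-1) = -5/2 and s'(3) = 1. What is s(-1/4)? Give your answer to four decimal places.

-3.7850

Put M_i = s'' at the i-th knot. Here h = (1, 1, 1, 1) and Δ = (2, 2, 6, 1), so the interior equations h_(i-1)·M_(i-1) + 2(h_(i-1)+h_i)·M_i + h_i·M_(i+1) = 6(Δ_i − Δ_(i-1)) read
  1·M_0 + 4·M_1 + 1·M_2 = 6(Δ_1 - Δ_0) = 0
  1·M_1 + 4·M_2 + 1·M_3 = 6(Δ_2 - Δ_1) = 24
  1·M_2 + 4·M_3 + 1·M_4 = 6(Δ_3 - Δ_2) = -30
Clamped end conditions give two more equations: 2h_0·M_0 + h_0·M_1 = 6(Δ_0 - s'(-1)) = 27 and h_3·M_3 + 2h_3·M_4 = 6(s'(3) - Δ_3) = 0.
Solving: M_0 = 949/56, M_1 = -193/28, M_2 = 85/8, M_3 = -325/28, M_4 = 325/56.
On [-1, 0], s(t) = -5 - 5/2·(t + 1) + 949/112·(t + 1)² - 445/112·(t + 1)³.
With (t + 1) = 3/4: s(-1/4) = -27131/7168.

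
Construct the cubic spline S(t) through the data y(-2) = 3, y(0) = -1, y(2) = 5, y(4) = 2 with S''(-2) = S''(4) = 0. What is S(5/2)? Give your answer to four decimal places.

With σ_i denoting the second derivative at x_i, h_i = 2, 2, 2, and Δ_i = (y_(i+1) − y_i)/h_i = -2, 3, -3/2:
  2·σ_0 + 8·σ_1 + 2·σ_2 = 6(Δ_1 - Δ_0) = 30
  2·σ_1 + 8·σ_2 + 2·σ_3 = 6(Δ_2 - Δ_1) = -27
Natural end conditions: σ_0 = σ_3 = 0.
Hence σ_0 = 0, σ_1 = 49/10, σ_2 = -23/5, σ_3 = 0.
On [2, 4], S(t) = 5 + 47/30·(t - 2) - 23/10·(t - 2)² + 23/60·(t - 2)³.
With (t - 2) = 1/2: S(5/2) = 841/160.

5.2563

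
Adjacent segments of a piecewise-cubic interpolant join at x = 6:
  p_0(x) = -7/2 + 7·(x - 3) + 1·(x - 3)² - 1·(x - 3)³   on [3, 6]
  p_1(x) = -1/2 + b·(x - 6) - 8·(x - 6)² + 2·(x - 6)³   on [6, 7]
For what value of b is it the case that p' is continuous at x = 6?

-14

p_0'(x) = 7 + 2·(x - 3) - 3·(x - 3)², so p_0'(6) = -14. On the right, p_1'(6) = b, so b = -14.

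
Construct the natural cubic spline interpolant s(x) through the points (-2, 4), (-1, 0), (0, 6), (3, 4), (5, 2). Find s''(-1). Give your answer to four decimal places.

Write m_i for s''(x_i). With h_i = 1, 1, 3, 2 and divided differences Δ_i = -4, 6, -2/3, -1, the continuity of s' gives the tridiagonal system
  1·m_0 + 4·m_1 + 1·m_2 = 6(Δ_1 - Δ_0) = 60
  1·m_1 + 8·m_2 + 3·m_3 = 6(Δ_2 - Δ_1) = -40
  3·m_2 + 10·m_3 + 2·m_4 = 6(Δ_3 - Δ_2) = -2
Natural end conditions: m_0 = m_4 = 0.
Hence m_0 = 0, m_1 = 2327/137, m_2 = -1088/137, m_3 = 299/137, m_4 = 0.

16.9854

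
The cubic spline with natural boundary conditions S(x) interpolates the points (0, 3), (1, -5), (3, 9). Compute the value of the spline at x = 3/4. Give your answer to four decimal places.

-3.8203

With M_i denoting the second derivative at x_i, h_i = 1, 2, and Δ_i = (y_(i+1) − y_i)/h_i = -8, 7:
  1·M_0 + 6·M_1 + 2·M_2 = 6(Δ_1 - Δ_0) = 90
Natural end conditions: M_0 = M_2 = 0.
Hence M_0 = 0, M_1 = 15, M_2 = 0.
On [0, 1], S(x) = 3 - 21/2·x + 0·x² + 5/2·x³.
With x = 3/4: S(3/4) = -489/128.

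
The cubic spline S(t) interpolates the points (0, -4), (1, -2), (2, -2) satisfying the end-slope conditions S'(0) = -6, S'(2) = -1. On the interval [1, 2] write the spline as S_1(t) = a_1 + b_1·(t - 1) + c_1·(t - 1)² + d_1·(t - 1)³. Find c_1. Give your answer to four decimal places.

Let M_i = S''(x_i). Step sizes h_i = 1, 1; slopes of the chords Δ_i = (y_(i+1) - y_i)/h_i = 2, 0.
  1·M_0 + 4·M_1 + 1·M_2 = 6(Δ_1 - Δ_0) = -12
Clamped end conditions give two more equations: 2h_0·M_0 + h_0·M_1 = 6(Δ_0 - S'(0)) = 48 and h_1·M_1 + 2h_1·M_2 = 6(S'(2) - Δ_1) = -6.
Forward elimination and back-substitution give M_0 = 59/2, M_1 = -11, M_2 = 5/2.
On [1, 2], with S_1(t) = a_1 + b_1·(t - 1) + c_1·(t - 1)² + d_1·(t - 1)³: c_1 = M_1/2 = -11/2, d_1 = (M_2 - M_1)/(6h_1) = 9/4, b_1 = Δ_1 - h_1(2M_1 + M_2)/6 = 13/4.

-5.5000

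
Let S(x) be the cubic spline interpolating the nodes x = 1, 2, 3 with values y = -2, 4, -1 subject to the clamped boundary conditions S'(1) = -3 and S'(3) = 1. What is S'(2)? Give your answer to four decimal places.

Write M_i for S''(x_i). With h_i = 1, 1 and divided differences Δ_i = 6, -5, the continuity of S' gives the tridiagonal system
  1·M_0 + 4·M_1 + 1·M_2 = 6(Δ_1 - Δ_0) = -66
Clamped end conditions give two more equations: 2h_0·M_0 + h_0·M_1 = 6(Δ_0 - S'(1)) = 54 and h_1·M_1 + 2h_1·M_2 = 6(S'(3) - Δ_1) = 36.
Forward elimination and back-substitution give M_0 = 91/2, M_1 = -37, M_2 = 73/2.
On [2, 3], S'(x) = b_1 + 2c_1·(x - 2) + 3d_1·(x - 2)² with b_1 = Δ_1 - h_1(2M_1 + M_2)/6 = 5/4, c_1 = M_1/2 = -37/2, d_1 = (M_2 - M_1)/(6h_1) = 49/4. So S'(2) = 5/4.

1.2500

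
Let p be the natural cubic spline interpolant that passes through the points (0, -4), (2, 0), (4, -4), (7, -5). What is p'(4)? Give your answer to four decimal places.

Put m_i = p'' at the i-th knot. Here h = (2, 2, 3) and Δ = (2, -2, -1/3), so the interior equations h_(i-1)·m_(i-1) + 2(h_(i-1)+h_i)·m_i + h_i·m_(i+1) = 6(Δ_i − Δ_(i-1)) read
  2·m_0 + 8·m_1 + 2·m_2 = 6(Δ_1 - Δ_0) = -24
  2·m_1 + 10·m_2 + 3·m_3 = 6(Δ_2 - Δ_1) = 10
Natural end conditions: m_0 = m_3 = 0.
Solving: m_0 = 0, m_1 = -65/19, m_2 = 32/19, m_3 = 0.
On [4, 7], p'(t) = b_2 + 2c_2·(t - 4) + 3d_2·(t - 4)² with b_2 = Δ_2 - h_2(2m_2 + m_3)/6 = -115/57, c_2 = m_2/2 = 16/19, d_2 = (m_3 - m_2)/(6h_2) = -16/171. So p'(4) = -115/57.

-2.0175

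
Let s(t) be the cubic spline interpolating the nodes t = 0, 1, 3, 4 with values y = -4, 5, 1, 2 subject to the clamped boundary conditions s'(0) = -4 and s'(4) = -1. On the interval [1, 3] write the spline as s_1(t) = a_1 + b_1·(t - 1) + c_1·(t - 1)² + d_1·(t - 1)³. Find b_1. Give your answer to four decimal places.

9.5429

Put M_i = s'' at the i-th knot. Here h = (1, 2, 1) and Δ = (9, -2, 1), so the interior equations h_(i-1)·M_(i-1) + 2(h_(i-1)+h_i)·M_i + h_i·M_(i+1) = 6(Δ_i − Δ_(i-1)) read
  1·M_0 + 6·M_1 + 2·M_2 = 6(Δ_1 - Δ_0) = -66
  2·M_1 + 6·M_2 + 1·M_3 = 6(Δ_2 - Δ_1) = 18
Clamped end conditions give two more equations: 2h_0·M_0 + h_0·M_1 = 6(Δ_0 - s'(0)) = 78 and h_2·M_2 + 2h_2·M_3 = 6(s'(4) - Δ_2) = -12.
Solving the tridiagonal system: M_0 = 1782/35, M_1 = -834/35, M_2 = 456/35, M_3 = -438/35.
On [1, 3], with s_1(t) = a_1 + b_1·(t - 1) + c_1·(t - 1)² + d_1·(t - 1)³: c_1 = M_1/2 = -417/35, d_1 = (M_2 - M_1)/(6h_1) = 43/14, b_1 = Δ_1 - h_1(2M_1 + M_2)/6 = 334/35.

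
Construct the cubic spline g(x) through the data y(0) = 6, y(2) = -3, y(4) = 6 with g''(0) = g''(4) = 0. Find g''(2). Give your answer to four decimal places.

Write σ_i for g''(x_i). With h_i = 2, 2 and divided differences Δ_i = -9/2, 9/2, the continuity of g' gives the tridiagonal system
  2·σ_0 + 8·σ_1 + 2·σ_2 = 6(Δ_1 - Δ_0) = 54
Natural end conditions: σ_0 = σ_2 = 0.
Forward elimination and back-substitution give σ_0 = 0, σ_1 = 27/4, σ_2 = 0.

6.7500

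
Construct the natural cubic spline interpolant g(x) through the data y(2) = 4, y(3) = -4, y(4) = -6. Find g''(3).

9

Put m_i = g'' at the i-th knot. Here h = (1, 1) and Δ = (-8, -2), so the interior equations h_(i-1)·m_(i-1) + 2(h_(i-1)+h_i)·m_i + h_i·m_(i+1) = 6(Δ_i − Δ_(i-1)) read
  1·m_0 + 4·m_1 + 1·m_2 = 6(Δ_1 - Δ_0) = 36
Natural end conditions: m_0 = m_2 = 0.
Solving the tridiagonal system: m_0 = 0, m_1 = 9, m_2 = 0.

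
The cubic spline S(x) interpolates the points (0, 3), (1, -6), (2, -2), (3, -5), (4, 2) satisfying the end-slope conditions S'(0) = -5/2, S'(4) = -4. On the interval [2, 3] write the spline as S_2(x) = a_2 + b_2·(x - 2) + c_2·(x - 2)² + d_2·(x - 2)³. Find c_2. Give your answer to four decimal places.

-14.0625

Put σ_i = S'' at the i-th knot. Here h = (1, 1, 1, 1) and Δ = (-9, 4, -3, 7), so the interior equations h_(i-1)·σ_(i-1) + 2(h_(i-1)+h_i)·σ_i + h_i·σ_(i+1) = 6(Δ_i − Δ_(i-1)) read
  1·σ_0 + 4·σ_1 + 1·σ_2 = 6(Δ_1 - Δ_0) = 78
  1·σ_1 + 4·σ_2 + 1·σ_3 = 6(Δ_2 - Δ_1) = -42
  1·σ_2 + 4·σ_3 + 1·σ_4 = 6(Δ_3 - Δ_2) = 60
Clamped end conditions give two more equations: 2h_0·σ_0 + h_0·σ_1 = 6(Δ_0 - S'(0)) = -39 and h_3·σ_3 + 2h_3·σ_4 = 6(S'(4) - Δ_3) = -66.
Solving: σ_0 = -2097/56, σ_1 = 1005/28, σ_2 = -225/8, σ_3 = 969/28, σ_4 = -2817/56.
On [2, 3], with S_2(x) = a_2 + b_2·(x - 2) + c_2·(x - 2)² + d_2·(x - 2)³: c_2 = σ_2/2 = -225/16, d_2 = (σ_3 - σ_2)/(6h_2) = 1171/112, b_2 = Δ_2 - h_2(2σ_2 + σ_3)/6 = 17/28.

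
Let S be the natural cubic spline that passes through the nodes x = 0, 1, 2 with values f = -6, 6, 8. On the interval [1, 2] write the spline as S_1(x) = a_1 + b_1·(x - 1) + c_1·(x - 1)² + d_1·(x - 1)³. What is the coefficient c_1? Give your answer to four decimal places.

-7.5000

With m_i denoting the second derivative at x_i, h_i = 1, 1, and Δ_i = (y_(i+1) − y_i)/h_i = 12, 2:
  1·m_0 + 4·m_1 + 1·m_2 = 6(Δ_1 - Δ_0) = -60
Natural end conditions: m_0 = m_2 = 0.
Hence m_0 = 0, m_1 = -15, m_2 = 0.
On [1, 2], with S_1(x) = a_1 + b_1·(x - 1) + c_1·(x - 1)² + d_1·(x - 1)³: c_1 = m_1/2 = -15/2, d_1 = (m_2 - m_1)/(6h_1) = 5/2, b_1 = Δ_1 - h_1(2m_1 + m_2)/6 = 7.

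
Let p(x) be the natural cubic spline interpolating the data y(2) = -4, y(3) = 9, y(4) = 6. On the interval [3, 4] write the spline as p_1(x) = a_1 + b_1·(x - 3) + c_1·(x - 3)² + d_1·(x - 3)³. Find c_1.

-12

Let M_i = p''(x_i). Step sizes h_i = 1, 1; slopes of the chords Δ_i = (y_(i+1) - y_i)/h_i = 13, -3.
  1·M_0 + 4·M_1 + 1·M_2 = 6(Δ_1 - Δ_0) = -96
Natural end conditions: M_0 = M_2 = 0.
Solving: M_0 = 0, M_1 = -24, M_2 = 0.
On [3, 4], with p_1(x) = a_1 + b_1·(x - 3) + c_1·(x - 3)² + d_1·(x - 3)³: c_1 = M_1/2 = -12, d_1 = (M_2 - M_1)/(6h_1) = 4, b_1 = Δ_1 - h_1(2M_1 + M_2)/6 = 5.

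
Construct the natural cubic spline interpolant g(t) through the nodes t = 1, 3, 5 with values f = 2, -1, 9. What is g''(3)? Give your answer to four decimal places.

Let m_i = g''(x_i). Step sizes h_i = 2, 2; slopes of the chords Δ_i = (y_(i+1) - y_i)/h_i = -3/2, 5.
  2·m_0 + 8·m_1 + 2·m_2 = 6(Δ_1 - Δ_0) = 39
Natural end conditions: m_0 = m_2 = 0.
Solving the tridiagonal system: m_0 = 0, m_1 = 39/8, m_2 = 0.

4.8750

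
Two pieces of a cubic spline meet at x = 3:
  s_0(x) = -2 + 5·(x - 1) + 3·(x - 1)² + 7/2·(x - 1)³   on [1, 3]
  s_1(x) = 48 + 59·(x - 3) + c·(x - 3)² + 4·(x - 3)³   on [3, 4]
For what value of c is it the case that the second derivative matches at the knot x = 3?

s_0''(x) = 6 + 21·(x - 1), so s_0''(3) = 48. On the right, s_1''(3) = 2c, so c = 24.

24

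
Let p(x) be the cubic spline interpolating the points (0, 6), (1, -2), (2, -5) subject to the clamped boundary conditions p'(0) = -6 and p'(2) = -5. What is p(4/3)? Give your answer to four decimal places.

-3.2222

Write M_i for p''(x_i). With h_i = 1, 1 and divided differences Δ_i = -8, -3, the continuity of p' gives the tridiagonal system
  1·M_0 + 4·M_1 + 1·M_2 = 6(Δ_1 - Δ_0) = 30
Clamped end conditions give two more equations: 2h_0·M_0 + h_0·M_1 = 6(Δ_0 - p'(0)) = -12 and h_1·M_1 + 2h_1·M_2 = 6(p'(2) - Δ_1) = -12.
Hence M_0 = -13, M_1 = 14, M_2 = -13.
On [1, 2], p(x) = -2 - 11/2·(x - 1) + 7·(x - 1)² - 9/2·(x - 1)³.
With (x - 1) = 1/3: p(4/3) = -29/9.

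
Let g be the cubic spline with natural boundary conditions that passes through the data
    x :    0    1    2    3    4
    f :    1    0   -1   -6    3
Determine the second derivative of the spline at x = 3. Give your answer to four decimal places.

Put M_i = g'' at the i-th knot. Here h = (1, 1, 1, 1) and Δ = (-1, -1, -5, 9), so the interior equations h_(i-1)·M_(i-1) + 2(h_(i-1)+h_i)·M_i + h_i·M_(i+1) = 6(Δ_i − Δ_(i-1)) read
  1·M_0 + 4·M_1 + 1·M_2 = 6(Δ_1 - Δ_0) = 0
  1·M_1 + 4·M_2 + 1·M_3 = 6(Δ_2 - Δ_1) = -24
  1·M_2 + 4·M_3 + 1·M_4 = 6(Δ_3 - Δ_2) = 84
Natural end conditions: M_0 = M_4 = 0.
Solving: M_0 = 0, M_1 = 45/14, M_2 = -90/7, M_3 = 339/14, M_4 = 0.

24.2143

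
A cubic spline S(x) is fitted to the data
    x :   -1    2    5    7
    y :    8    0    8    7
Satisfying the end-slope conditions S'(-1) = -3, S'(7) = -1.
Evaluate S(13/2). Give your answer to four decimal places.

Put M_i = S'' at the i-th knot. Here h = (3, 3, 2) and Δ = (-8/3, 8/3, -1/2), so the interior equations h_(i-1)·M_(i-1) + 2(h_(i-1)+h_i)·M_i + h_i·M_(i+1) = 6(Δ_i − Δ_(i-1)) read
  3·M_0 + 12·M_1 + 3·M_2 = 6(Δ_1 - Δ_0) = 32
  3·M_1 + 10·M_2 + 2·M_3 = 6(Δ_2 - Δ_1) = -19
Clamped end conditions give two more equations: 2h_0·M_0 + h_0·M_1 = 6(Δ_0 - S'(-1)) = 2 and h_2·M_2 + 2h_2·M_3 = 6(S'(7) - Δ_2) = -3.
Hence M_0 = -61/38, M_1 = 221/57, M_2 = -123/38, M_3 = 33/38.
On [5, 7], S(x) = 8 + 26/19·(x - 5) - 123/76·(x - 5)² + 13/38·(x - 5)³.
With (x - 5) = 3/2: S(13/2) = 575/76.

7.5658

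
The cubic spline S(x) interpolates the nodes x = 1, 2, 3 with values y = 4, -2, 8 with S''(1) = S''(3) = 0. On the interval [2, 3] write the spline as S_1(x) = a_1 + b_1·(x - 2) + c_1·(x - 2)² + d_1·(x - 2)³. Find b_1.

Put M_i = S'' at the i-th knot. Here h = (1, 1) and Δ = (-6, 10), so the interior equations h_(i-1)·M_(i-1) + 2(h_(i-1)+h_i)·M_i + h_i·M_(i+1) = 6(Δ_i − Δ_(i-1)) read
  1·M_0 + 4·M_1 + 1·M_2 = 6(Δ_1 - Δ_0) = 96
Natural end conditions: M_0 = M_2 = 0.
Forward elimination and back-substitution give M_0 = 0, M_1 = 24, M_2 = 0.
On [2, 3], with S_1(x) = a_1 + b_1·(x - 2) + c_1·(x - 2)² + d_1·(x - 2)³: c_1 = M_1/2 = 12, d_1 = (M_2 - M_1)/(6h_1) = -4, b_1 = Δ_1 - h_1(2M_1 + M_2)/6 = 2.

2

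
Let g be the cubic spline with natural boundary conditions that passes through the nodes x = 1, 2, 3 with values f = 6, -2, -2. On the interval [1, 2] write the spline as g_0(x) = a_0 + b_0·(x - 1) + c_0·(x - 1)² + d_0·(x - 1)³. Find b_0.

-10

Write m_i for g''(x_i). With h_i = 1, 1 and divided differences Δ_i = -8, 0, the continuity of g' gives the tridiagonal system
  1·m_0 + 4·m_1 + 1·m_2 = 6(Δ_1 - Δ_0) = 48
Natural end conditions: m_0 = m_2 = 0.
Forward elimination and back-substitution give m_0 = 0, m_1 = 12, m_2 = 0.
On [1, 2], with g_0(x) = a_0 + b_0·(x - 1) + c_0·(x - 1)² + d_0·(x - 1)³: c_0 = m_0/2 = 0, d_0 = (m_1 - m_0)/(6h_0) = 2, b_0 = Δ_0 - h_0(2m_0 + m_1)/6 = -10.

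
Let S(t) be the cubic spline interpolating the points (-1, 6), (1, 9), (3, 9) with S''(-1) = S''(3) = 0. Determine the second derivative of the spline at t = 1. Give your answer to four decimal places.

With M_i denoting the second derivative at x_i, h_i = 2, 2, and Δ_i = (y_(i+1) − y_i)/h_i = 3/2, 0:
  2·M_0 + 8·M_1 + 2·M_2 = 6(Δ_1 - Δ_0) = -9
Natural end conditions: M_0 = M_2 = 0.
Solving: M_0 = 0, M_1 = -9/8, M_2 = 0.

-1.1250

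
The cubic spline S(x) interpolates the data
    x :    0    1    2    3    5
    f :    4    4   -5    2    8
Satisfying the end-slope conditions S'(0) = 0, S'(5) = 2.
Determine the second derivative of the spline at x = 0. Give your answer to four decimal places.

12.4146

With m_i denoting the second derivative at x_i, h_i = 1, 1, 1, 2, and Δ_i = (y_(i+1) − y_i)/h_i = 0, -9, 7, 3:
  1·m_0 + 4·m_1 + 1·m_2 = 6(Δ_1 - Δ_0) = -54
  1·m_1 + 4·m_2 + 1·m_3 = 6(Δ_2 - Δ_1) = 96
  1·m_2 + 6·m_3 + 2·m_4 = 6(Δ_3 - Δ_2) = -24
Clamped end conditions give two more equations: 2h_0·m_0 + h_0·m_1 = 6(Δ_0 - S'(0)) = 0 and h_3·m_3 + 2h_3·m_4 = 6(S'(5) - Δ_3) = -6.
Forward elimination and back-substitution give m_0 = 509/41, m_1 = -1018/41, m_2 = 1349/41, m_3 = -442/41, m_4 = 319/82.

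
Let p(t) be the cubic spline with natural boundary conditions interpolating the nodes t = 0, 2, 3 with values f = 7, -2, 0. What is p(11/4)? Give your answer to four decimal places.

-0.7539

Write m_i for p''(x_i). With h_i = 2, 1 and divided differences Δ_i = -9/2, 2, the continuity of p' gives the tridiagonal system
  2·m_0 + 6·m_1 + 1·m_2 = 6(Δ_1 - Δ_0) = 39
Natural end conditions: m_0 = m_2 = 0.
Forward elimination and back-substitution give m_0 = 0, m_1 = 13/2, m_2 = 0.
On [2, 3], p(t) = -2 - 1/6·(t - 2) + 13/4·(t - 2)² - 13/12·(t - 2)³.
With (t - 2) = 3/4: p(11/4) = -193/256.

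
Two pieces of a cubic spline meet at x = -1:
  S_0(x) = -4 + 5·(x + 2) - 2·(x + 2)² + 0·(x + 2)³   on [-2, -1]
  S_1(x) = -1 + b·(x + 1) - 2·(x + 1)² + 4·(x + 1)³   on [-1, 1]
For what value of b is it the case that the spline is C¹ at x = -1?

1

S_0'(x) = 5 - 4·(x + 2) + 0·(x + 2)², so S_0'(-1) = 1. On the right, S_1'(-1) = b, so b = 1.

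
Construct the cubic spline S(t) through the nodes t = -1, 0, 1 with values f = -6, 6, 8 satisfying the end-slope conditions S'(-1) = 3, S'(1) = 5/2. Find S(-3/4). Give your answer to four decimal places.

-4.1309

With M_i denoting the second derivative at x_i, h_i = 1, 1, and Δ_i = (y_(i+1) − y_i)/h_i = 12, 2:
  1·M_0 + 4·M_1 + 1·M_2 = 6(Δ_1 - Δ_0) = -60
Clamped end conditions give two more equations: 2h_0·M_0 + h_0·M_1 = 6(Δ_0 - S'(-1)) = 54 and h_1·M_1 + 2h_1·M_2 = 6(S'(1) - Δ_1) = 3.
Solving: M_0 = 167/4, M_1 = -59/2, M_2 = 65/4.
On [-1, 0], S(t) = -6 + 3·(t + 1) + 167/8·(t + 1)² - 95/8·(t + 1)³.
With (t + 1) = 1/4: S(-3/4) = -2115/512.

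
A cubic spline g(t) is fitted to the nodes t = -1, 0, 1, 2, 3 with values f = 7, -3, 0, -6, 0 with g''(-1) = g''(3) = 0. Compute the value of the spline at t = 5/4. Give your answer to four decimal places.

-1.0287

With σ_i denoting the second derivative at x_i, h_i = 1, 1, 1, 1, and Δ_i = (y_(i+1) − y_i)/h_i = -10, 3, -6, 6:
  1·σ_0 + 4·σ_1 + 1·σ_2 = 6(Δ_1 - Δ_0) = 78
  1·σ_1 + 4·σ_2 + 1·σ_3 = 6(Δ_2 - Δ_1) = -54
  1·σ_2 + 4·σ_3 + 1·σ_4 = 6(Δ_3 - Δ_2) = 72
Natural end conditions: σ_0 = σ_4 = 0.
Solving the tridiagonal system: σ_0 = 0, σ_1 = 729/28, σ_2 = -183/7, σ_3 = 687/28, σ_4 = 0.
On [1, 2], g(t) = 0 - 11/8·(t - 1) - 183/14·(t - 1)² + 473/56·(t - 1)³.
With (t - 1) = 1/4: g(5/4) = -3687/3584.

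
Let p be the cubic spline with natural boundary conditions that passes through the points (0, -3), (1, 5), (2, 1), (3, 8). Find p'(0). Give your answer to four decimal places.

11.9333

Let M_i = p''(x_i). Step sizes h_i = 1, 1, 1; slopes of the chords Δ_i = (y_(i+1) - y_i)/h_i = 8, -4, 7.
  1·M_0 + 4·M_1 + 1·M_2 = 6(Δ_1 - Δ_0) = -72
  1·M_1 + 4·M_2 + 1·M_3 = 6(Δ_2 - Δ_1) = 66
Natural end conditions: M_0 = M_3 = 0.
Forward elimination and back-substitution give M_0 = 0, M_1 = -118/5, M_2 = 112/5, M_3 = 0.
On [0, 1], p'(t) = b_0 + 2c_0·t + 3d_0·t² with b_0 = Δ_0 - h_0(2M_0 + M_1)/6 = 179/15, c_0 = M_0/2 = 0, d_0 = (M_1 - M_0)/(6h_0) = -59/15. So p'(0) = 179/15.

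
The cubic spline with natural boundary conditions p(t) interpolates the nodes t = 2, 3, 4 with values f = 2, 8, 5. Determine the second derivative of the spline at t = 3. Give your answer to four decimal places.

With M_i denoting the second derivative at x_i, h_i = 1, 1, and Δ_i = (y_(i+1) − y_i)/h_i = 6, -3:
  1·M_0 + 4·M_1 + 1·M_2 = 6(Δ_1 - Δ_0) = -54
Natural end conditions: M_0 = M_2 = 0.
Forward elimination and back-substitution give M_0 = 0, M_1 = -27/2, M_2 = 0.

-13.5000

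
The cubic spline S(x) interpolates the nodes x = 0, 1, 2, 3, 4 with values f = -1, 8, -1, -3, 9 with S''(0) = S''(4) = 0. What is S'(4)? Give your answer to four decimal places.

14.9286

With M_i denoting the second derivative at x_i, h_i = 1, 1, 1, 1, and Δ_i = (y_(i+1) − y_i)/h_i = 9, -9, -2, 12:
  1·M_0 + 4·M_1 + 1·M_2 = 6(Δ_1 - Δ_0) = -108
  1·M_1 + 4·M_2 + 1·M_3 = 6(Δ_2 - Δ_1) = 42
  1·M_2 + 4·M_3 + 1·M_4 = 6(Δ_3 - Δ_2) = 84
Natural end conditions: M_0 = M_4 = 0.
Forward elimination and back-substitution give M_0 = 0, M_1 = -213/7, M_2 = 96/7, M_3 = 123/7, M_4 = 0.
On [3, 4], S'(x) = b_3 + 2c_3·(x - 3) + 3d_3·(x - 3)² with b_3 = Δ_3 - h_3(2M_3 + M_4)/6 = 43/7, c_3 = M_3/2 = 123/14, d_3 = (M_4 - M_3)/(6h_3) = -41/14. So S'(4) = 209/14.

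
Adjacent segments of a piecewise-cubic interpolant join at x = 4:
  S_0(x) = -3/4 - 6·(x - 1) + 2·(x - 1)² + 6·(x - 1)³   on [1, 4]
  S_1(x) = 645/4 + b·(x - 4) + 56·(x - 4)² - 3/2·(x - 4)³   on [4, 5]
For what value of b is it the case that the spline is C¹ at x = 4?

S_0'(x) = -6 + 4·(x - 1) + 18·(x - 1)², so S_0'(4) = 168. On the right, S_1'(4) = b, so b = 168.

168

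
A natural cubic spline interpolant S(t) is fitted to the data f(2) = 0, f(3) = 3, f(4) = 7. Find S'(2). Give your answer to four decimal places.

2.7500

With m_i denoting the second derivative at x_i, h_i = 1, 1, and Δ_i = (y_(i+1) − y_i)/h_i = 3, 4:
  1·m_0 + 4·m_1 + 1·m_2 = 6(Δ_1 - Δ_0) = 6
Natural end conditions: m_0 = m_2 = 0.
Solving: m_0 = 0, m_1 = 3/2, m_2 = 0.
On [2, 3], S'(t) = b_0 + 2c_0·(t - 2) + 3d_0·(t - 2)² with b_0 = Δ_0 - h_0(2m_0 + m_1)/6 = 11/4, c_0 = m_0/2 = 0, d_0 = (m_1 - m_0)/(6h_0) = 1/4. So S'(2) = 11/4.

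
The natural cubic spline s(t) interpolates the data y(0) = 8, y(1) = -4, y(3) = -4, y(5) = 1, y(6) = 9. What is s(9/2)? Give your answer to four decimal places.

Put σ_i = s'' at the i-th knot. Here h = (1, 2, 2, 1) and Δ = (-12, 0, 5/2, 8), so the interior equations h_(i-1)·σ_(i-1) + 2(h_(i-1)+h_i)·σ_i + h_i·σ_(i+1) = 6(Δ_i − Δ_(i-1)) read
  1·σ_0 + 6·σ_1 + 2·σ_2 = 6(Δ_1 - Δ_0) = 72
  2·σ_1 + 8·σ_2 + 2·σ_3 = 6(Δ_2 - Δ_1) = 15
  2·σ_2 + 6·σ_3 + 1·σ_4 = 6(Δ_3 - Δ_2) = 33
Natural end conditions: σ_0 = σ_4 = 0.
Forward elimination and back-substitution give σ_0 = 0, σ_1 = 13, σ_2 = -3, σ_3 = 13/2, σ_4 = 0.
On [3, 5], s(t) = -4 + 7/3·(t - 3) - 3/2·(t - 3)² + 19/24·(t - 3)³.
With (t - 3) = 3/2: s(9/2) = -77/64.

-1.2031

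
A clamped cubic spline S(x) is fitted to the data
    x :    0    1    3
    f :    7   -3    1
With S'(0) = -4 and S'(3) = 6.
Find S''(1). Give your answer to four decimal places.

Write M_i for S''(x_i). With h_i = 1, 2 and divided differences Δ_i = -10, 2, the continuity of S' gives the tridiagonal system
  1·M_0 + 6·M_1 + 2·M_2 = 6(Δ_1 - Δ_0) = 72
Clamped end conditions give two more equations: 2h_0·M_0 + h_0·M_1 = 6(Δ_0 - S'(0)) = -36 and h_1·M_1 + 2h_1·M_2 = 6(S'(3) - Δ_1) = 24.
Forward elimination and back-substitution give M_0 = -80/3, M_1 = 52/3, M_2 = -8/3.

17.3333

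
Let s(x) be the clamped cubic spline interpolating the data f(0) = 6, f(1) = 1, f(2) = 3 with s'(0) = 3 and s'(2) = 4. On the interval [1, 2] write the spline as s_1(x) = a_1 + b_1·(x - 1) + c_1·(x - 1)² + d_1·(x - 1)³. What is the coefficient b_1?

Write M_i for s''(x_i). With h_i = 1, 1 and divided differences Δ_i = -5, 2, the continuity of s' gives the tridiagonal system
  1·M_0 + 4·M_1 + 1·M_2 = 6(Δ_1 - Δ_0) = 42
Clamped end conditions give two more equations: 2h_0·M_0 + h_0·M_1 = 6(Δ_0 - s'(0)) = -48 and h_1·M_1 + 2h_1·M_2 = 6(s'(2) - Δ_1) = 12.
Hence M_0 = -34, M_1 = 20, M_2 = -4.
On [1, 2], with s_1(x) = a_1 + b_1·(x - 1) + c_1·(x - 1)² + d_1·(x - 1)³: c_1 = M_1/2 = 10, d_1 = (M_2 - M_1)/(6h_1) = -4, b_1 = Δ_1 - h_1(2M_1 + M_2)/6 = -4.

-4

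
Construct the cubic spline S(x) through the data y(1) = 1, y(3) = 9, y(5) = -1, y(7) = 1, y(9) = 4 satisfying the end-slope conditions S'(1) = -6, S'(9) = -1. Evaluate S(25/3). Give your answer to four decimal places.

3.9907

Let σ_i = S''(x_i). Step sizes h_i = 2, 2, 2, 2; slopes of the chords Δ_i = (y_(i+1) - y_i)/h_i = 4, -5, 1, 3/2.
  2·σ_0 + 8·σ_1 + 2·σ_2 = 6(Δ_1 - Δ_0) = -54
  2·σ_1 + 8·σ_2 + 2·σ_3 = 6(Δ_2 - Δ_1) = 36
  2·σ_2 + 8·σ_3 + 2·σ_4 = 6(Δ_3 - Δ_2) = 3
Clamped end conditions give two more equations: 2h_0·σ_0 + h_0·σ_1 = 6(Δ_0 - S'(1)) = 60 and h_3·σ_3 + 2h_3·σ_4 = 6(S'(9) - Δ_3) = -15.
Forward elimination and back-substitution give σ_0 = 355/16, σ_1 = -115/8, σ_2 = 133/16, σ_3 = -7/8, σ_4 = -53/16.
On [7, 9], S(x) = 1 + 51/16·(x - 7) - 7/16·(x - 7)² - 13/64·(x - 7)³.
With (x - 7) = 4/3: S(25/3) = 431/108.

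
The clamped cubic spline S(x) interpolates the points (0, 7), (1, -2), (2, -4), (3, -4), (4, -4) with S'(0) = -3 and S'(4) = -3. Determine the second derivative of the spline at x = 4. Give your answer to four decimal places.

Put m_i = S'' at the i-th knot. Here h = (1, 1, 1, 1) and Δ = (-9, -2, 0, 0), so the interior equations h_(i-1)·m_(i-1) + 2(h_(i-1)+h_i)·m_i + h_i·m_(i+1) = 6(Δ_i − Δ_(i-1)) read
  1·m_0 + 4·m_1 + 1·m_2 = 6(Δ_1 - Δ_0) = 42
  1·m_1 + 4·m_2 + 1·m_3 = 6(Δ_2 - Δ_1) = 12
  1·m_2 + 4·m_3 + 1·m_4 = 6(Δ_3 - Δ_2) = 0
Clamped end conditions give two more equations: 2h_0·m_0 + h_0·m_1 = 6(Δ_0 - S'(0)) = -36 and h_3·m_3 + 2h_3·m_4 = 6(S'(4) - Δ_3) = -18.
Solving: m_0 = -753/28, m_1 = 249/14, m_2 = -9/4, m_3 = 45/14, m_4 = -297/28.

-10.6071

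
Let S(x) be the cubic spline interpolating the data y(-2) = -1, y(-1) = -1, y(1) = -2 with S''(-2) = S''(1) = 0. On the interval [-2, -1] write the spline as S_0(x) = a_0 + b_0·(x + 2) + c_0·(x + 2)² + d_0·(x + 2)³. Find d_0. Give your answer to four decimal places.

-0.0833

Write M_i for S''(x_i). With h_i = 1, 2 and divided differences Δ_i = 0, -1/2, the continuity of S' gives the tridiagonal system
  1·M_0 + 6·M_1 + 2·M_2 = 6(Δ_1 - Δ_0) = -3
Natural end conditions: M_0 = M_2 = 0.
Hence M_0 = 0, M_1 = -1/2, M_2 = 0.
On [-2, -1], with S_0(x) = a_0 + b_0·(x + 2) + c_0·(x + 2)² + d_0·(x + 2)³: c_0 = M_0/2 = 0, d_0 = (M_1 - M_0)/(6h_0) = -1/12, b_0 = Δ_0 - h_0(2M_0 + M_1)/6 = 1/12.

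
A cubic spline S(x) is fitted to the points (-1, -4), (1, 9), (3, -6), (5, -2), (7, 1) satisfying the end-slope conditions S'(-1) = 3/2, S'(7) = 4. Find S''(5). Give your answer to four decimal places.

-5.1786

Put M_i = S'' at the i-th knot. Here h = (2, 2, 2, 2) and Δ = (13/2, -15/2, 2, 3/2), so the interior equations h_(i-1)·M_(i-1) + 2(h_(i-1)+h_i)·M_i + h_i·M_(i+1) = 6(Δ_i − Δ_(i-1)) read
  2·M_0 + 8·M_1 + 2·M_2 = 6(Δ_1 - Δ_0) = -84
  2·M_1 + 8·M_2 + 2·M_3 = 6(Δ_2 - Δ_1) = 57
  2·M_2 + 8·M_3 + 2·M_4 = 6(Δ_3 - Δ_2) = -3
Clamped end conditions give two more equations: 2h_0·M_0 + h_0·M_1 = 6(Δ_0 - S'(-1)) = 30 and h_3·M_3 + 2h_3·M_4 = 6(S'(7) - Δ_3) = 15.
Hence M_0 = 919/56, M_1 = -499/28, M_2 = 103/8, M_3 = -145/28, M_4 = 355/56.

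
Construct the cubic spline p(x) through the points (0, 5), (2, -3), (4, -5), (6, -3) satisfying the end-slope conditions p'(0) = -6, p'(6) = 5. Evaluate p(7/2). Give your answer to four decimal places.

With m_i denoting the second derivative at x_i, h_i = 2, 2, 2, and Δ_i = (y_(i+1) − y_i)/h_i = -4, -1, 1:
  2·m_0 + 8·m_1 + 2·m_2 = 6(Δ_1 - Δ_0) = 18
  2·m_1 + 8·m_2 + 2·m_3 = 6(Δ_2 - Δ_1) = 12
Clamped end conditions give two more equations: 2h_0·m_0 + h_0·m_1 = 6(Δ_0 - p'(0)) = 12 and h_2·m_2 + 2h_2·m_3 = 6(p'(6) - Δ_2) = 24.
Solving: m_0 = 31/15, m_1 = 28/15, m_2 = -8/15, m_3 = 94/15.
On [2, 4], p(x) = -3 - 31/15·(x - 2) + 14/15·(x - 2)² - 1/5·(x - 2)³.
With (x - 2) = 3/2: p(7/2) = -187/40.

-4.6750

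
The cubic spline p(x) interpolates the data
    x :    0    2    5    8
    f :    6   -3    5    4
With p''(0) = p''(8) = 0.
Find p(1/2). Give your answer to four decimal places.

With m_i denoting the second derivative at x_i, h_i = 2, 3, 3, and Δ_i = (y_(i+1) − y_i)/h_i = -9/2, 8/3, -1/3:
  2·m_0 + 10·m_1 + 3·m_2 = 6(Δ_1 - Δ_0) = 43
  3·m_1 + 12·m_2 + 3·m_3 = 6(Δ_2 - Δ_1) = -18
Natural end conditions: m_0 = m_3 = 0.
Forward elimination and back-substitution give m_0 = 0, m_1 = 190/37, m_2 = -103/37, m_3 = 0.
On [0, 2], p(x) = 6 - 1379/222·x + 0·x² + 95/222·x³.
With x = 1/2: p(1/2) = 1745/592.

2.9476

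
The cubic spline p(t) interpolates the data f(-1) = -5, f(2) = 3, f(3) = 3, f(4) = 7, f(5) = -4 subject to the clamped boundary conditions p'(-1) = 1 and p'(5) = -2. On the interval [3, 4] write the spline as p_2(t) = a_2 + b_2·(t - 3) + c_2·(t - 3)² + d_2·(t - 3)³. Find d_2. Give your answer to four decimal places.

-9.2222

With M_i denoting the second derivative at x_i, h_i = 3, 1, 1, 1, and Δ_i = (y_(i+1) − y_i)/h_i = 8/3, 0, 4, -11:
  3·M_0 + 8·M_1 + 1·M_2 = 6(Δ_1 - Δ_0) = -16
  1·M_1 + 4·M_2 + 1·M_3 = 6(Δ_2 - Δ_1) = 24
  1·M_2 + 4·M_3 + 1·M_4 = 6(Δ_3 - Δ_2) = -90
Clamped end conditions give two more equations: 2h_0·M_0 + h_0·M_1 = 6(Δ_0 - p'(-1)) = 10 and h_3·M_3 + 2h_3·M_4 = 6(p'(5) - Δ_3) = 54.
Solving the tridiagonal system: M_0 = 124/27, M_1 = -158/27, M_2 = 460/27, M_3 = -1034/27, M_4 = 1246/27.
On [3, 4], with p_2(t) = a_2 + b_2·(t - 3) + c_2·(t - 3)² + d_2·(t - 3)³: c_2 = M_2/2 = 230/27, d_2 = (M_3 - M_2)/(6h_2) = -83/9, b_2 = Δ_2 - h_2(2M_2 + M_3)/6 = 127/27.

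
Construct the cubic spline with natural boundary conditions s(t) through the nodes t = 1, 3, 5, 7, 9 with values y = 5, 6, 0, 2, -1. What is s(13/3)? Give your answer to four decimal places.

Write σ_i for s''(x_i). With h_i = 2, 2, 2, 2 and divided differences Δ_i = 1/2, -3, 1, -3/2, the continuity of s' gives the tridiagonal system
  2·σ_0 + 8·σ_1 + 2·σ_2 = 6(Δ_1 - Δ_0) = -21
  2·σ_1 + 8·σ_2 + 2·σ_3 = 6(Δ_2 - Δ_1) = 24
  2·σ_2 + 8·σ_3 + 2·σ_4 = 6(Δ_3 - Δ_2) = -15
Natural end conditions: σ_0 = σ_4 = 0.
Solving: σ_0 = 0, σ_1 = -213/56, σ_2 = 33/7, σ_3 = -171/56, σ_4 = 0.
On [3, 5], s(t) = 6 - 57/28·(t - 3) - 213/112·(t - 3)² + 159/224·(t - 3)³.
With (t - 3) = 4/3: s(13/3) = 100/63.

1.5873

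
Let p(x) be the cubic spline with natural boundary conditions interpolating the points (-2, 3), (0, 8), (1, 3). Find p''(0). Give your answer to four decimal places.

-7.5000

With m_i denoting the second derivative at x_i, h_i = 2, 1, and Δ_i = (y_(i+1) − y_i)/h_i = 5/2, -5:
  2·m_0 + 6·m_1 + 1·m_2 = 6(Δ_1 - Δ_0) = -45
Natural end conditions: m_0 = m_2 = 0.
Forward elimination and back-substitution give m_0 = 0, m_1 = -15/2, m_2 = 0.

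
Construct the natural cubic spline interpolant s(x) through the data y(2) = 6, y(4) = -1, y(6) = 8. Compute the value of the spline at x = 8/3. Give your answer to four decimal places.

Let M_i = s''(x_i). Step sizes h_i = 2, 2; slopes of the chords Δ_i = (y_(i+1) - y_i)/h_i = -7/2, 9/2.
  2·M_0 + 8·M_1 + 2·M_2 = 6(Δ_1 - Δ_0) = 48
Natural end conditions: M_0 = M_2 = 0.
Hence M_0 = 0, M_1 = 6, M_2 = 0.
On [2, 4], s(x) = 6 - 11/2·(x - 2) + 0·(x - 2)² + 1/2·(x - 2)³.
With (x - 2) = 2/3: s(8/3) = 67/27.

2.4815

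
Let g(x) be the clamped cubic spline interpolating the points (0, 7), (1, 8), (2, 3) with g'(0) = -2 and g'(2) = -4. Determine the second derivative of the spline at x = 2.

Put m_i = g'' at the i-th knot. Here h = (1, 1) and Δ = (1, -5), so the interior equations h_(i-1)·m_(i-1) + 2(h_(i-1)+h_i)·m_i + h_i·m_(i+1) = 6(Δ_i − Δ_(i-1)) read
  1·m_0 + 4·m_1 + 1·m_2 = 6(Δ_1 - Δ_0) = -36
Clamped end conditions give two more equations: 2h_0·m_0 + h_0·m_1 = 6(Δ_0 - g'(0)) = 18 and h_1·m_1 + 2h_1·m_2 = 6(g'(2) - Δ_1) = 6.
Hence m_0 = 17, m_1 = -16, m_2 = 11.

11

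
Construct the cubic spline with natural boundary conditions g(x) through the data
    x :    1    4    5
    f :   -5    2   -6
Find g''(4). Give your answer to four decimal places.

Write M_i for g''(x_i). With h_i = 3, 1 and divided differences Δ_i = 7/3, -8, the continuity of g' gives the tridiagonal system
  3·M_0 + 8·M_1 + 1·M_2 = 6(Δ_1 - Δ_0) = -62
Natural end conditions: M_0 = M_2 = 0.
Forward elimination and back-substitution give M_0 = 0, M_1 = -31/4, M_2 = 0.

-7.7500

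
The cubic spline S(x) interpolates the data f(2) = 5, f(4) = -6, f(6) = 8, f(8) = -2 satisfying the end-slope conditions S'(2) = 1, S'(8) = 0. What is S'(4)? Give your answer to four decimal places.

Put M_i = S'' at the i-th knot. Here h = (2, 2, 2) and Δ = (-11/2, 7, -5), so the interior equations h_(i-1)·M_(i-1) + 2(h_(i-1)+h_i)·M_i + h_i·M_(i+1) = 6(Δ_i − Δ_(i-1)) read
  2·M_0 + 8·M_1 + 2·M_2 = 6(Δ_1 - Δ_0) = 75
  2·M_1 + 8·M_2 + 2·M_3 = 6(Δ_2 - Δ_1) = -72
Clamped end conditions give two more equations: 2h_0·M_0 + h_0·M_1 = 6(Δ_0 - S'(2)) = -39 and h_2·M_2 + 2h_2·M_3 = 6(S'(8) - Δ_2) = 30.
Solving: M_0 = -571/30, M_1 = 557/30, M_2 = -266/15, M_3 = 491/30.
On [4, 6], S'(x) = b_1 + 2c_1·(x - 4) + 3d_1·(x - 4)² with b_1 = Δ_1 - h_1(2M_1 + M_2)/6 = 8/15, c_1 = M_1/2 = 557/60, d_1 = (M_2 - M_1)/(6h_1) = -121/40. So S'(4) = 8/15.

0.5333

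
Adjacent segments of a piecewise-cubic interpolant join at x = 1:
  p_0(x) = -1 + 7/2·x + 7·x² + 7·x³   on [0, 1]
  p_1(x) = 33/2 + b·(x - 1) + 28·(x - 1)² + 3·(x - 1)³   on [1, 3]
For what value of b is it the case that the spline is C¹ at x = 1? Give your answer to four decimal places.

38.5000

p_0'(x) = 7/2 + 14·x + 21·x², so p_0'(1) = 77/2. On the right, p_1'(1) = b, so b = 77/2.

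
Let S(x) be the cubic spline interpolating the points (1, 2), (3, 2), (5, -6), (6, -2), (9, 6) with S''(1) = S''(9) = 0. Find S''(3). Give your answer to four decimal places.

With M_i denoting the second derivative at x_i, h_i = 2, 2, 1, 3, and Δ_i = (y_(i+1) − y_i)/h_i = 0, -4, 4, 8/3:
  2·M_0 + 8·M_1 + 2·M_2 = 6(Δ_1 - Δ_0) = -24
  2·M_1 + 6·M_2 + 1·M_3 = 6(Δ_2 - Δ_1) = 48
  1·M_2 + 8·M_3 + 3·M_4 = 6(Δ_3 - Δ_2) = -8
Natural end conditions: M_0 = M_4 = 0.
Solving: M_0 = 0, M_1 = -239/43, M_2 = 440/43, M_3 = -98/43, M_4 = 0.

-5.5581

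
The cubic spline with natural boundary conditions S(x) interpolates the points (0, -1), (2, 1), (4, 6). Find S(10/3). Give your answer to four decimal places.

Write σ_i for S''(x_i). With h_i = 2, 2 and divided differences Δ_i = 1, 5/2, the continuity of S' gives the tridiagonal system
  2·σ_0 + 8·σ_1 + 2·σ_2 = 6(Δ_1 - Δ_0) = 9
Natural end conditions: σ_0 = σ_2 = 0.
Solving: σ_0 = 0, σ_1 = 9/8, σ_2 = 0.
On [2, 4], S(x) = 1 + 7/4·(x - 2) + 9/16·(x - 2)² - 3/32·(x - 2)³.
With (x - 2) = 4/3: S(10/3) = 37/9.

4.1111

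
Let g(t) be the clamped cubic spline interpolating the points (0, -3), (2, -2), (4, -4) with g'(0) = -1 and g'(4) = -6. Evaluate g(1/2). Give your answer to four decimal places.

-3.2539

Write m_i for g''(x_i). With h_i = 2, 2 and divided differences Δ_i = 1/2, -1, the continuity of g' gives the tridiagonal system
  2·m_0 + 8·m_1 + 2·m_2 = 6(Δ_1 - Δ_0) = -9
Clamped end conditions give two more equations: 2h_0·m_0 + h_0·m_1 = 6(Δ_0 - g'(0)) = 9 and h_1·m_1 + 2h_1·m_2 = 6(g'(4) - Δ_1) = -30.
Solving the tridiagonal system: m_0 = 17/8, m_1 = 1/4, m_2 = -61/8.
On [0, 2], g(t) = -3 - 1·t + 17/16·t² - 5/32·t³.
With t = 1/2: g(1/2) = -833/256.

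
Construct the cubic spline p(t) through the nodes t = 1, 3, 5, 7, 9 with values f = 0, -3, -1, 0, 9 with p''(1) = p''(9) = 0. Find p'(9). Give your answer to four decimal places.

Write σ_i for p''(x_i). With h_i = 2, 2, 2, 2 and divided differences Δ_i = -3/2, 1, 1/2, 9/2, the continuity of p' gives the tridiagonal system
  2·σ_0 + 8·σ_1 + 2·σ_2 = 6(Δ_1 - Δ_0) = 15
  2·σ_1 + 8·σ_2 + 2·σ_3 = 6(Δ_2 - Δ_1) = -3
  2·σ_2 + 8·σ_3 + 2·σ_4 = 6(Δ_3 - Δ_2) = 24
Natural end conditions: σ_0 = σ_4 = 0.
Solving: σ_0 = 0, σ_1 = 261/112, σ_2 = -51/28, σ_3 = 387/112, σ_4 = 0.
On [7, 9], p'(t) = b_3 + 2c_3·(t - 7) + 3d_3·(t - 7)² with b_3 = Δ_3 - h_3(2σ_3 + σ_4)/6 = 123/56, c_3 = σ_3/2 = 387/224, d_3 = (σ_4 - σ_3)/(6h_3) = -129/448. So p'(9) = 633/112.

5.6518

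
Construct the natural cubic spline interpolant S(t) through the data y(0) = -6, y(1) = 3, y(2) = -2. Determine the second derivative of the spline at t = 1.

-21

Let M_i = S''(x_i). Step sizes h_i = 1, 1; slopes of the chords Δ_i = (y_(i+1) - y_i)/h_i = 9, -5.
  1·M_0 + 4·M_1 + 1·M_2 = 6(Δ_1 - Δ_0) = -84
Natural end conditions: M_0 = M_2 = 0.
Solving: M_0 = 0, M_1 = -21, M_2 = 0.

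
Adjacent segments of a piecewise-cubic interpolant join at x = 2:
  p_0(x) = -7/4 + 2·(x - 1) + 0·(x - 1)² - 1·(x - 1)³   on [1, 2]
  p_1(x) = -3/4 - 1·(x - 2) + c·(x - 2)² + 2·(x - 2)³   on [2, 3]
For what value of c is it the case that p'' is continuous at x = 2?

p_0''(x) = 0 - 6·(x - 1), so p_0''(2) = -6. On the right, p_1''(2) = 2c, so c = -3.

-3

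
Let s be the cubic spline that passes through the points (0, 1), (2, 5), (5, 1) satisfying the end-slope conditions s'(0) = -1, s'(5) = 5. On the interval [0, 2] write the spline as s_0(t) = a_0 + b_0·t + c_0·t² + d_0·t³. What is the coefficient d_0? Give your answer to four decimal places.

-1.1750

Put m_i = s'' at the i-th knot. Here h = (2, 3) and Δ = (2, -4/3), so the interior equations h_(i-1)·m_(i-1) + 2(h_(i-1)+h_i)·m_i + h_i·m_(i+1) = 6(Δ_i − Δ_(i-1)) read
  2·m_0 + 10·m_1 + 3·m_2 = 6(Δ_1 - Δ_0) = -20
Clamped end conditions give two more equations: 2h_0·m_0 + h_0·m_1 = 6(Δ_0 - s'(0)) = 18 and h_1·m_1 + 2h_1·m_2 = 6(s'(5) - Δ_1) = 38.
Solving: m_0 = 77/10, m_1 = -32/5, m_2 = 143/15.
On [0, 2], with s_0(t) = a_0 + b_0·t + c_0·t² + d_0·t³: c_0 = m_0/2 = 77/20, d_0 = (m_1 - m_0)/(6h_0) = -47/40, b_0 = Δ_0 - h_0(2m_0 + m_1)/6 = -1.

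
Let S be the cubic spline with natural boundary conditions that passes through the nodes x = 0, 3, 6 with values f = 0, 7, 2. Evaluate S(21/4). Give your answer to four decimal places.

3.9531

With M_i denoting the second derivative at x_i, h_i = 3, 3, and Δ_i = (y_(i+1) − y_i)/h_i = 7/3, -5/3:
  3·M_0 + 12·M_1 + 3·M_2 = 6(Δ_1 - Δ_0) = -24
Natural end conditions: M_0 = M_2 = 0.
Hence M_0 = 0, M_1 = -2, M_2 = 0.
On [3, 6], S(x) = 7 + 1/3·(x - 3) - 1·(x - 3)² + 1/9·(x - 3)³.
With (x - 3) = 9/4: S(21/4) = 253/64.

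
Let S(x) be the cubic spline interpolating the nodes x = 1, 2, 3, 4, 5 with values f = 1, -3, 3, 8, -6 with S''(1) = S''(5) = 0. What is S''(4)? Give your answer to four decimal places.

Put M_i = S'' at the i-th knot. Here h = (1, 1, 1, 1) and Δ = (-4, 6, 5, -14), so the interior equations h_(i-1)·M_(i-1) + 2(h_(i-1)+h_i)·M_i + h_i·M_(i+1) = 6(Δ_i − Δ_(i-1)) read
  1·M_0 + 4·M_1 + 1·M_2 = 6(Δ_1 - Δ_0) = 60
  1·M_1 + 4·M_2 + 1·M_3 = 6(Δ_2 - Δ_1) = -6
  1·M_2 + 4·M_3 + 1·M_4 = 6(Δ_3 - Δ_2) = -114
Natural end conditions: M_0 = M_4 = 0.
Hence M_0 = 0, M_1 = 405/28, M_2 = 15/7, M_3 = -813/28, M_4 = 0.

-29.0357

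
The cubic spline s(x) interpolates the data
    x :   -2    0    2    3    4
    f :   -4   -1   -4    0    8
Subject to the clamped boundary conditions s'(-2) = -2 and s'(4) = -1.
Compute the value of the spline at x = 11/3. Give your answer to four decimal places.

6.7575

Put σ_i = s'' at the i-th knot. Here h = (2, 2, 1, 1) and Δ = (3/2, -3/2, 4, 8), so the interior equations h_(i-1)·σ_(i-1) + 2(h_(i-1)+h_i)·σ_i + h_i·σ_(i+1) = 6(Δ_i − Δ_(i-1)) read
  2·σ_0 + 8·σ_1 + 2·σ_2 = 6(Δ_1 - Δ_0) = -18
  2·σ_1 + 6·σ_2 + 1·σ_3 = 6(Δ_2 - Δ_1) = 33
  1·σ_2 + 4·σ_3 + 1·σ_4 = 6(Δ_3 - Δ_2) = 24
Clamped end conditions give two more equations: 2h_0·σ_0 + h_0·σ_1 = 6(Δ_0 - s'(-2)) = 21 and h_3·σ_3 + 2h_3·σ_4 = 6(s'(4) - Δ_3) = -54.
Solving: σ_0 = 337/42, σ_1 = -233/42, σ_2 = 31/6, σ_3 = 275/21, σ_4 = -1409/42.
On [3, 4], s(x) = 0 + 775/84·(x - 3) + 275/42·(x - 3)² - 653/84·(x - 3)³.
With (x - 3) = 2/3: s(11/3) = 7663/1134.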